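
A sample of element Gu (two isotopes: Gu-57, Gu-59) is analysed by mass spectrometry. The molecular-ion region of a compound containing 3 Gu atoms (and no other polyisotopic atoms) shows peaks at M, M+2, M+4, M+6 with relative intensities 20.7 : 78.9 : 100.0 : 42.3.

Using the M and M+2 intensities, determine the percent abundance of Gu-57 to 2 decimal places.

44.04%

Let p = fractional abundance of Gu-57. I(M+2)/I(M) = [C(3,1)·p^2·(1−p)] / p^3 = 3·(1−p)/p = 78.9/20.7 = 3.8116
(1−p)/p = 3.8116/3 = 1.2705  ⇒  p = 1/(1 + 1.2705) = 0.4404
Gu-57: 44.04%, Gu-59: 55.96%.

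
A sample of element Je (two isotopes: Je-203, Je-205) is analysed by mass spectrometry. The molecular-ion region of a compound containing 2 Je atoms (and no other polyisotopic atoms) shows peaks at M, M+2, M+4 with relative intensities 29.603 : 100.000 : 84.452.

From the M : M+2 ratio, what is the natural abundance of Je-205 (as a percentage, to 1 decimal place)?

62.8%

If p is the fraction of Je that is Je-203, then I(M+2)/I(M) = [C(2,1)·p^1·(1−p)] / p^2 = 2·(1−p)/p = 100.000/29.603 = 3.3780
(1−p)/p = 3.3780/2 = 1.6890  ⇒  p = 1/(1 + 1.6890) = 0.3719
Je-203: 37.2%, Je-205: 62.8%.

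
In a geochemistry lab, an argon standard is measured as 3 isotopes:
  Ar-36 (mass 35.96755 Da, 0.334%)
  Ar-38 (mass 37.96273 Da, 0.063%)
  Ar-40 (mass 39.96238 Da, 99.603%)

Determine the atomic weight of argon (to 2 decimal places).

Average mass = Σ (abundance × isotope mass) = 0.00334 × 35.96755 + 0.00063 × 37.96273 + 0.99603 × 39.96238
= 0.120132 + 0.023917 + 39.803729 = 39.947778 Da

39.95 Da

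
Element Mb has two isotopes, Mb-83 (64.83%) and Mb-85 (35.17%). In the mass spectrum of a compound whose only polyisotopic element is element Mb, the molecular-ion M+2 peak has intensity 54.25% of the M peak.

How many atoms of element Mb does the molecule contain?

With n Mb atoms, P(M+2)/P(M) = C(n,1)·p^(n−1)q / p^n = n·q/p = n · 0.3517/0.6483.
n = 0.5425 × 0.6483/0.3517 = 1.00 ≈ 1

1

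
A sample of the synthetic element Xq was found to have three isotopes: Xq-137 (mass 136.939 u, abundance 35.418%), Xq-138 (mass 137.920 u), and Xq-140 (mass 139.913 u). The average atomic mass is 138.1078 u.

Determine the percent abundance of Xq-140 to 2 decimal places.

26.86%

Let x and y be the fractions of Xq-138 and Xq-140. Then x + y = 1 − 0.35418 = 0.64582 and 137.920x + 139.913y = 138.1078 − 0.35418×136.939 = 89.60674498.
Substituting: 137.920x + 139.913(0.64582 − x) = 89.60674498
(137.920 − 139.913)x = -0.75186868  ⇒  x = 0.37725, y = 0.26857
Xq-138: 37.73%, Xq-140: 26.86%.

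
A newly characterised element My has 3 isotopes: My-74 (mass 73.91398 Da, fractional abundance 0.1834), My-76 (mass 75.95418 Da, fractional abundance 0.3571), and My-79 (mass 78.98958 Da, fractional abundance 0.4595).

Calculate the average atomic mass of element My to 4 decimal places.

76.9748 Da

Average mass = Σ (abundance × isotope mass) = 0.1834 × 73.91398 + 0.3571 × 75.95418 + 0.4595 × 78.98958
= 13.555824 + 27.123238 + 36.295712 = 76.974774 Da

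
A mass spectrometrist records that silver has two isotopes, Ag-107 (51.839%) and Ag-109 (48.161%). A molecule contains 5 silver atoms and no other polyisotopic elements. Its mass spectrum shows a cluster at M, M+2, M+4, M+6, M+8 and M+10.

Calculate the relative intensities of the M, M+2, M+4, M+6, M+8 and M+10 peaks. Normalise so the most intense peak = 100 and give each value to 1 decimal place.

11.6 : 53.8 : 100.0 : 92.9 : 43.2 : 8.0

Each Ag atom is independently Ag-107 (p = 0.51839) or Ag-109 (q = 0.48161); the cluster is the binomial expansion (p + q)^5.
P(M) = 0.51839^5 = 0.037435
P(M+2) = 5 × 0.51839^4 × 0.48161^1 = 0.173897
P(M+4) = 10 × 0.51839^3 × 0.48161^2 = 0.323118
P(M+6) = 10 × 0.51839^2 × 0.48161^3 = 0.300192
P(M+8) = 5 × 0.51839^1 × 0.48161^4 = 0.139447
P(M+10) = 0.48161^5 = 0.025911
The M+4 peak is largest (0.323118); scaling to 100 gives 11.6 : 53.8 : 100.0 : 92.9 : 43.2 : 8.0.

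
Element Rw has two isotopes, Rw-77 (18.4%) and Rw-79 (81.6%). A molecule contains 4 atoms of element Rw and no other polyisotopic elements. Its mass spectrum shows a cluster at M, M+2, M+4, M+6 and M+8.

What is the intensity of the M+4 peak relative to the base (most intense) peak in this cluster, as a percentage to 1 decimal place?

Binomial terms of (0.184 + 0.816)^4: M 0.0011, M+2 0.0203, M+4 0.1353, M+6 0.3999, M+8 0.4434 → M+8 is the base peak.
P(M+8) = C(4,4) × 0.184^0 × 0.816^4 = 1 × 1.0000 × 0.44336421 = 0.443364 (base)
P(M+4) = C(4,2) × 0.184^2 × 0.816^2 = 6 × 0.033856 × 0.665856 = 0.135259
Relative intensity = 0.135259 / 0.443364 × 100 = 30.5

30.5%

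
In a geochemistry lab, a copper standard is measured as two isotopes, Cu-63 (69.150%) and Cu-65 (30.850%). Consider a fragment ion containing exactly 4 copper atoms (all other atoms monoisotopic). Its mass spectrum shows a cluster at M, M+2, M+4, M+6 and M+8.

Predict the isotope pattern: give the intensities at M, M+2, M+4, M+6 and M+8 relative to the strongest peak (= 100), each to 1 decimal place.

Each Cu atom is independently Cu-63 (p = 0.69150) or Cu-65 (q = 0.30850); the cluster is the binomial expansion (p + q)^4.
P(M) = 0.69150^4 = 0.228649
P(M+2) = 4 × 0.69150^3 × 0.30850^1 = 0.408030
P(M+4) = 6 × 0.69150^2 × 0.30850^2 = 0.273052
P(M+6) = 4 × 0.69150^1 × 0.30850^3 = 0.081212
P(M+8) = 0.30850^4 = 0.009058
The M+2 peak is largest (0.408030); scaling to 100 gives 56.0 : 100.0 : 66.9 : 19.9 : 2.2.

56.0 : 100.0 : 66.9 : 19.9 : 2.2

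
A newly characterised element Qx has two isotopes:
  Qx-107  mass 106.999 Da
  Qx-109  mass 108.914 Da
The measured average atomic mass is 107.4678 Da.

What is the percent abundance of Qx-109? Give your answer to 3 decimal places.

24.480%

Let x be the fractional abundance of Qx-107; then Qx-109 has abundance 1 − x.
106.999·x + 108.914·(1 − x) = 107.4678
(106.999 − 108.914)·x = 107.4678 − 108.914
x = -1.4462 / -1.915 = 0.75520 → 75.520% Qx-107, 24.480% Qx-109.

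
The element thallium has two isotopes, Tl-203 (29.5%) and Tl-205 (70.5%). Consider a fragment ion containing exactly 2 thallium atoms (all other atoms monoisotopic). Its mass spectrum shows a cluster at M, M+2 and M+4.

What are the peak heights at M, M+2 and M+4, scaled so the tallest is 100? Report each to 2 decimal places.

17.51 : 83.69 : 100.00

Expanding (0.295 + 0.705)^2:
P(M) = 0.295^2 = 0.087025
P(M+2) = 2 × 0.295^1 × 0.705^1 = 0.415950
P(M+4) = 0.705^2 = 0.497025
The M+4 peak is largest (0.497025); scaling to 100 gives 17.51 : 83.69 : 100.00.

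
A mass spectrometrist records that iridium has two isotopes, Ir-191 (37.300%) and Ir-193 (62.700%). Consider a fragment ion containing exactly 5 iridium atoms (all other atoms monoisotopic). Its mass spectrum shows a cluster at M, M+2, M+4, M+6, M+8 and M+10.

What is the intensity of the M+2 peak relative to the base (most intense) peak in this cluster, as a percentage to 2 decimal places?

Binomial terms of (0.37300 + 0.62700)^5: M 0.0072, M+2 0.0607, M+4 0.2040, M+6 0.3429, M+8 0.2882, M+10 0.0969 → M+6 is the base peak.
P(M+6) = C(5,3) × 0.37300^2 × 0.62700^3 = 10 × 0.139129 × 0.24649188 = 0.342942 (base)
P(M+2) = C(5,1) × 0.37300^4 × 0.62700^1 = 5 × 0.01935688 × 0.6270 = 0.060684
Relative intensity = 0.060684 / 0.342942 × 100 = 17.70

17.70%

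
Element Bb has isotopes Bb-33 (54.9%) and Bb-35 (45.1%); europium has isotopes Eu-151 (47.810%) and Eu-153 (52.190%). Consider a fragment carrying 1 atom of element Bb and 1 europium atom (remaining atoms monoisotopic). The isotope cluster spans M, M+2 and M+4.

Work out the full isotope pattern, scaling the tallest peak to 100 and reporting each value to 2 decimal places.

52.27 : 100.00 : 46.87

Element Bb pattern (n=1): 0.5490 : 0.4510
Europium pattern (n=1): 0.4781 : 0.5219
Convolve the two distributions (both contribute in 2-u steps):
  M: 0.5490×0.4781 = 0.262477
  M+2: 0.5490×0.5219 + 0.4510×0.4781 = 0.502146
  M+4: 0.4510×0.5219 = 0.235377
Scale to base peak (0.502146) = 100: 52.27 : 100.00 : 46.87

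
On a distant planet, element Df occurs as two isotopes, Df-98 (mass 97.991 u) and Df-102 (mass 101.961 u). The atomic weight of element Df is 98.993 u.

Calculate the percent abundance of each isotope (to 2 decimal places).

Writing the weighted mean with unknown fraction x of Df-98:
97.991·x + 101.961·(1 − x) = 98.993
(97.991 − 101.961)·x = 98.993 − 101.961
x = -2.968 / -3.970 = 0.74761 → 74.76% Df-98, 25.24% Df-102.

Df-98: 74.76%, Df-102: 25.24%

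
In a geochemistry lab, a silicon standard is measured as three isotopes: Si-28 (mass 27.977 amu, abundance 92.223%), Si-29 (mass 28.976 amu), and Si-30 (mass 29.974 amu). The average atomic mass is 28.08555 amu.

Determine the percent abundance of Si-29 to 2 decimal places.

The remaining 7.777% is split between Si-29 (fraction x) and Si-30 (fraction 0.07777 − x).
Substituting: 28.976x + 29.974(0.07777 − x) = 2.28432129
(28.976 − 29.974)x = -0.04675669  ⇒  x = 0.04685, y = 0.03092
Si-29: 4.69%, Si-30: 3.09%.

4.69%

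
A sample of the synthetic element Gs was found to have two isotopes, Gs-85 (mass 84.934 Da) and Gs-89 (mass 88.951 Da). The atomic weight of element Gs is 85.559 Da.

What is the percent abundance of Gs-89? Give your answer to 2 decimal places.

15.56%

Let x be the fractional abundance of Gs-85; then Gs-89 has abundance 1 − x.
84.934·x + 88.951·(1 − x) = 85.559
(84.934 − 88.951)·x = 85.559 − 88.951
x = -3.392 / -4.017 = 0.84441 → 84.44% Gs-85, 15.56% Gs-89.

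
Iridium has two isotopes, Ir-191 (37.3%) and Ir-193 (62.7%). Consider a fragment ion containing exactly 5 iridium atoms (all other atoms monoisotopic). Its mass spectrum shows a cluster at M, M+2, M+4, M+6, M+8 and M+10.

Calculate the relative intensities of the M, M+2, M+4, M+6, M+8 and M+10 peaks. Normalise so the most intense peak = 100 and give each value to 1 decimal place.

2.1 : 17.7 : 59.5 : 100.0 : 84.0 : 28.3

Each Ir atom is independently Ir-191 (p = 0.373) or Ir-193 (q = 0.627); the cluster is the binomial expansion (p + q)^5.
P(M) = 0.373^5 = 0.007220
P(M+2) = 5 × 0.373^4 × 0.627^1 = 0.060684
P(M+4) = 10 × 0.373^3 × 0.627^2 = 0.204015
P(M+6) = 10 × 0.373^2 × 0.627^3 = 0.342942
P(M+8) = 5 × 0.373^1 × 0.627^4 = 0.288237
P(M+10) = 0.627^5 = 0.096903
The M+6 peak is largest (0.342942); scaling to 100 gives 2.1 : 17.7 : 59.5 : 100.0 : 84.0 : 28.3.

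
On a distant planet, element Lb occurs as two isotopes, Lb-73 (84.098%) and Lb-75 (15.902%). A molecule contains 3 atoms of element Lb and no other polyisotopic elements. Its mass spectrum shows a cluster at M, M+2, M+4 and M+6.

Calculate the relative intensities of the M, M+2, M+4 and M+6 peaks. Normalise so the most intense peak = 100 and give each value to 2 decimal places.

The 3 Lb atoms are independent, so intensities follow the terms of (0.84098 + 0.15902)^3.
P(M) = 0.84098^3 = 0.594781
P(M+2) = 3 × 0.84098^2 × 0.15902^1 = 0.337399
P(M+4) = 3 × 0.84098^1 × 0.15902^2 = 0.063798
P(M+6) = 0.15902^3 = 0.004021
The M peak is largest (0.594781); scaling to 100 gives 100.00 : 56.73 : 10.73 : 0.68.

100.00 : 56.73 : 10.73 : 0.68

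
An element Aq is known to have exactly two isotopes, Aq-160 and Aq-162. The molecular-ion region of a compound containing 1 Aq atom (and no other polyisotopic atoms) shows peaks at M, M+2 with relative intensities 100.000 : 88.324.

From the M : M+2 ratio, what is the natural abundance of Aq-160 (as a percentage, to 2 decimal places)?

53.10%

If p is the fraction of Aq that is Aq-160, then I(M+2)/I(M) = [C(1,1)·p^0·(1−p)] / p^1 = 1·(1−p)/p = 88.324/100.000 = 0.8832
(1−p)/p = 0.8832/1 = 0.8832  ⇒  p = 1/(1 + 0.8832) = 0.5310
Aq-160: 53.10%, Aq-162: 46.90%.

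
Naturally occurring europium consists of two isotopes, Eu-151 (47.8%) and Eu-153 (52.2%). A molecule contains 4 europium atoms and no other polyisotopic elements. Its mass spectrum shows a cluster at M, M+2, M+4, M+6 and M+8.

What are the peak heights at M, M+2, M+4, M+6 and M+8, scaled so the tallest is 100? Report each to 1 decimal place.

14.0 : 61.0 : 100.0 : 72.8 : 19.9

Each Eu atom is independently Eu-151 (p = 0.478) or Eu-153 (q = 0.522); the cluster is the binomial expansion (p + q)^4.
P(M) = 0.478^4 = 0.052205
P(M+2) = 4 × 0.478^3 × 0.522^1 = 0.228042
P(M+4) = 6 × 0.478^2 × 0.522^2 = 0.373549
P(M+6) = 4 × 0.478^1 × 0.522^3 = 0.271956
P(M+8) = 0.522^4 = 0.074248
The M+4 peak is largest (0.373549); scaling to 100 gives 14.0 : 61.0 : 100.0 : 72.8 : 19.9.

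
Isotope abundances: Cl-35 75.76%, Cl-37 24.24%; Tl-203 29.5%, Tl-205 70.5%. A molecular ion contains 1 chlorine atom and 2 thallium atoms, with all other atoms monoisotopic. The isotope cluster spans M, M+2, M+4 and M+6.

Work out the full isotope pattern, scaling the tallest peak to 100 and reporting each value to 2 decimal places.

Chlorine pattern (n=1): 0.7576 : 0.2424
Thallium pattern (n=2): 0.087025 : 0.41595 : 0.497025
Convolve the two distributions (both contribute in 2-u steps):
  M: 0.7576×0.087025 = 0.065930
  M+2: 0.7576×0.41595 + 0.2424×0.087025 = 0.336219
  M+4: 0.7576×0.497025 + 0.2424×0.41595 = 0.477372
  M+6: 0.2424×0.497025 = 0.120479
Scale to base peak (0.477372) = 100: 13.81 : 70.43 : 100.00 : 25.24

13.81 : 70.43 : 100.00 : 25.24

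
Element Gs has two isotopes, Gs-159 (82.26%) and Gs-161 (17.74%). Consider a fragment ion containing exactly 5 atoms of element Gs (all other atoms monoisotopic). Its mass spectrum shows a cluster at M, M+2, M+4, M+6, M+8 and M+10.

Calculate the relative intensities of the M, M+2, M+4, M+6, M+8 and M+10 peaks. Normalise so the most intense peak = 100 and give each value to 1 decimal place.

92.7 : 100.0 : 43.1 : 9.3 : 1.0 : 0.0

The 5 Gs atoms are independent, so intensities follow the terms of (0.8226 + 0.1774)^5.
P(M) = 0.8226^5 = 0.376655
P(M+2) = 5 × 0.8226^4 × 0.1774^1 = 0.406143
P(M+4) = 10 × 0.8226^3 × 0.1774^2 = 0.175175
P(M+6) = 10 × 0.8226^2 × 0.1774^3 = 0.037778
P(M+8) = 5 × 0.8226^1 × 0.1774^4 = 0.004074
P(M+10) = 0.1774^5 = 0.000176
The M+2 peak is largest (0.406143); scaling to 100 gives 92.7 : 100.0 : 43.1 : 9.3 : 1.0 : 0.0.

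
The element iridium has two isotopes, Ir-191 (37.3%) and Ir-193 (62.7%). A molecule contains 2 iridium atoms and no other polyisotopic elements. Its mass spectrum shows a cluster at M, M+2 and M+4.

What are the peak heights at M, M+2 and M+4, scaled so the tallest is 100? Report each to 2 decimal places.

29.74 : 100.00 : 84.05

Each Ir atom is independently Ir-191 (p = 0.373) or Ir-193 (q = 0.627); the cluster is the binomial expansion (p + q)^2.
P(M) = 0.373^2 = 0.139129
P(M+2) = 2 × 0.373^1 × 0.627^1 = 0.467742
P(M+4) = 0.627^2 = 0.393129
The M+2 peak is largest (0.467742); scaling to 100 gives 29.74 : 100.00 : 84.05.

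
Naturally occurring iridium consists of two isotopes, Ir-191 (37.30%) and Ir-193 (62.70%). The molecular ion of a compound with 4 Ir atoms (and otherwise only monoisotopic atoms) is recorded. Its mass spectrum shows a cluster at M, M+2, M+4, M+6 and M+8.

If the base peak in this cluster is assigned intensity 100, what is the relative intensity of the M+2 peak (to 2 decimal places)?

(0.3730 + 0.6270)^4 gives M 0.0194, M+2 0.1302, M+4 0.3282, M+6 0.3678, M+8 0.1546; the largest is M+6.
P(M+6) = C(4,3) × 0.3730^1 × 0.6270^3 = 4 × 0.3730 × 0.24649188 = 0.367766 (base)
P(M+2) = C(4,1) × 0.3730^3 × 0.6270^1 = 4 × 0.05189512 × 0.6270 = 0.130153
Relative intensity = 0.130153 / 0.367766 × 100 = 35.39

35.39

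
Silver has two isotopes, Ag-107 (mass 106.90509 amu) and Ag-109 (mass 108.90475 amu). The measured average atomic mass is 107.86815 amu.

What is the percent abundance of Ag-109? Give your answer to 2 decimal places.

48.16%

Writing the weighted mean with unknown fraction x of Ag-107:
106.90509·x + 108.90475·(1 − x) = 107.86815
(106.90509 − 108.90475)·x = 107.86815 − 108.90475
x = -1.03660 / -1.99966 = 0.51839 → 51.84% Ag-107, 48.16% Ag-109.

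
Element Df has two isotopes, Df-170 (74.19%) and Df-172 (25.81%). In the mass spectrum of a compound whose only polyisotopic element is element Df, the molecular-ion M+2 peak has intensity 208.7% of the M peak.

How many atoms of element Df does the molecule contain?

For n independent Df atoms, I(M+2)/I(M) = n · (abundance Df-172) / (abundance Df-170) = n · 0.2581/0.7419.
n = 2.087 × 0.7419/0.2581 = 6.00 ≈ 6

6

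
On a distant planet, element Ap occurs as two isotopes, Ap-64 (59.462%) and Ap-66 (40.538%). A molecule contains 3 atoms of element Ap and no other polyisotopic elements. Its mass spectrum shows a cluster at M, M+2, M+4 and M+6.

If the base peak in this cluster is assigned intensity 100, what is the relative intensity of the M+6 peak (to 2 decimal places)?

(0.59462 + 0.40538)^3 gives M 0.2102, M+2 0.4300, M+4 0.2931, M+6 0.0666; the largest is M+2.
P(M+2) = C(3,1) × 0.59462^2 × 0.40538^1 = 3 × 0.35357294 × 0.40538 = 0.429994 (base)
P(M+6) = C(3,3) × 0.59462^0 × 0.40538^3 = 1 × 1.0000 × 0.06661729 = 0.066617
Relative intensity = 0.066617 / 0.429994 × 100 = 15.49

15.49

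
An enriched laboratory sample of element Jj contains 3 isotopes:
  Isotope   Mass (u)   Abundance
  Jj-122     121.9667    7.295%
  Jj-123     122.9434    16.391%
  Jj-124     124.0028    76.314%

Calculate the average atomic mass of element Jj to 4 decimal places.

123.6806 u

Average mass = Σ (abundance × isotope mass) = 0.07295 × 121.9667 + 0.16391 × 122.9434 + 0.76314 × 124.0028
= 8.89747 + 20.15165 + 94.63150 = 123.68062 u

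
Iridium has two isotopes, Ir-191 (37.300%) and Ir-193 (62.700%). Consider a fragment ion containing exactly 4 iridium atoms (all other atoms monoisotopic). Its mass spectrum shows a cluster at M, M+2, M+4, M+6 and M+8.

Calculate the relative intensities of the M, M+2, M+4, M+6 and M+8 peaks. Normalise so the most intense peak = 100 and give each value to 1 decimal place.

5.3 : 35.4 : 89.2 : 100.0 : 42.0

Expanding (0.37300 + 0.62700)^4:
P(M) = 0.37300^4 = 0.019357
P(M+2) = 4 × 0.37300^3 × 0.62700^1 = 0.130153
P(M+4) = 6 × 0.37300^2 × 0.62700^2 = 0.328174
P(M+6) = 4 × 0.37300^1 × 0.62700^3 = 0.367766
P(M+8) = 0.62700^4 = 0.154550
The M+6 peak is largest (0.367766); scaling to 100 gives 5.3 : 35.4 : 89.2 : 100.0 : 42.0.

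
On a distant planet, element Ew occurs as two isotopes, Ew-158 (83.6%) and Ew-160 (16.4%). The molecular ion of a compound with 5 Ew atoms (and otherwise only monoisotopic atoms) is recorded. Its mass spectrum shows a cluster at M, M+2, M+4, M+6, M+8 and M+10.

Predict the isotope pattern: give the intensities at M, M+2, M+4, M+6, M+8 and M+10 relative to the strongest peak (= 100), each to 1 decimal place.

100.0 : 98.1 : 38.5 : 7.5 : 0.7 : 0.0

Expanding (0.836 + 0.164)^5:
P(M) = 0.836^5 = 0.408349
P(M+2) = 5 × 0.836^4 × 0.164^1 = 0.400534
P(M+4) = 10 × 0.836^3 × 0.164^2 = 0.157147
P(M+6) = 10 × 0.836^2 × 0.164^3 = 0.030828
P(M+8) = 5 × 0.836^1 × 0.164^4 = 0.003024
P(M+10) = 0.164^5 = 0.000119
The M peak is largest (0.408349); scaling to 100 gives 100.0 : 98.1 : 38.5 : 7.5 : 0.7 : 0.0.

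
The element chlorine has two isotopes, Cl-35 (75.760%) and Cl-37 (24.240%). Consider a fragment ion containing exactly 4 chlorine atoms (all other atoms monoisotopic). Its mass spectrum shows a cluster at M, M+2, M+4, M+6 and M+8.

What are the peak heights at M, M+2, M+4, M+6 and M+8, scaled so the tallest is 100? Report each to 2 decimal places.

78.14 : 100.00 : 47.99 : 10.24 : 0.82

Each Cl atom is independently Cl-35 (p = 0.75760) or Cl-37 (q = 0.24240); the cluster is the binomial expansion (p + q)^4.
P(M) = 0.75760^4 = 0.329428
P(M+2) = 4 × 0.75760^3 × 0.24240^1 = 0.421612
P(M+4) = 6 × 0.75760^2 × 0.24240^2 = 0.202347
P(M+6) = 4 × 0.75760^1 × 0.24240^3 = 0.043162
P(M+8) = 0.24240^4 = 0.003452
The M+2 peak is largest (0.421612); scaling to 100 gives 78.14 : 100.00 : 47.99 : 10.24 : 0.82.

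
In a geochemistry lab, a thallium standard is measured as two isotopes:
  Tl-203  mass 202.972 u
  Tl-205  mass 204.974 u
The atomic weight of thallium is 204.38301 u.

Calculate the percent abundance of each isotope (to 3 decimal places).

Tl-203: 29.520%, Tl-205: 70.480%

With x = fraction of Tl-203 (so Tl-205 is 1 − x):
202.972·x + 204.974·(1 − x) = 204.38301
(202.972 − 204.974)·x = 204.38301 − 204.974
x = -0.59099 / -2.002 = 0.29520 → 29.520% Tl-203, 70.480% Tl-205.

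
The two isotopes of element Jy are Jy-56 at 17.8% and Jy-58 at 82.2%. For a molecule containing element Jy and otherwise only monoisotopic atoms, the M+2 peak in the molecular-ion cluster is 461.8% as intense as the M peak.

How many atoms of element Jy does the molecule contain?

1

The M+2/M ratio from n Jy atoms is n · q/p = n · 0.822/0.178.
n = 4.618 × 0.178/0.822 = 1.00 ≈ 1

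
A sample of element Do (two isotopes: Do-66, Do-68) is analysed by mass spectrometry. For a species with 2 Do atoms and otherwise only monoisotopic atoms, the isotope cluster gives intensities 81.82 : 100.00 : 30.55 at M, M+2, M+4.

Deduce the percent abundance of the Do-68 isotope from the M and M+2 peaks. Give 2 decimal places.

37.93%

Write p for the Do-66 fraction. I(M+2)/I(M) = [C(2,1)·p^1·(1−p)] / p^2 = 2·(1−p)/p = 100.00/81.82 = 1.2222
(1−p)/p = 1.2222/2 = 0.6111  ⇒  p = 1/(1 + 0.6111) = 0.6207
Do-66: 62.07%, Do-68: 37.93%.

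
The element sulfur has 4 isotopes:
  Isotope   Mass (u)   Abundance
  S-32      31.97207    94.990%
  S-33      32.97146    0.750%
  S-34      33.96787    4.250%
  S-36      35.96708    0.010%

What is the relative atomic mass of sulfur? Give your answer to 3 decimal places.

32.065 u

Weight each isotope mass by its fractional abundance: 0.94990 × 31.97207 + 0.00750 × 32.97146 + 0.04250 × 33.96787 + 0.00010 × 35.96708
= 30.370269 + 0.247286 + 1.443634 + 0.003597 = 32.064786 u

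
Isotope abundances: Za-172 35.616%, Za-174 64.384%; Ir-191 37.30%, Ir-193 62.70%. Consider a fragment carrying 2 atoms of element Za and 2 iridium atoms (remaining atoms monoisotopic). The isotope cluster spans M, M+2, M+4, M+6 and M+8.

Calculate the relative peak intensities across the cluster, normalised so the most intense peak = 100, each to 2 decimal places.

4.72 : 32.91 : 86.07 : 100.00 : 43.55

Element Za pattern (n=2): 0.12684995 : 0.45862011 : 0.41452995
Iridium pattern (n=2): 0.139129 : 0.467742 : 0.393129
Convolve the two distributions (both contribute in 2-u steps):
  M: 0.12684995×0.139129 = 0.017649
  M+2: 0.12684995×0.467742 + 0.45862011×0.139129 = 0.123140
  M+4: 0.12684995×0.393129 + 0.45862011×0.467742 + 0.41452995×0.139129 = 0.322057
  M+6: 0.45862011×0.393129 + 0.41452995×0.467742 = 0.374190
  M+8: 0.41452995×0.393129 = 0.162964
Scale to base peak (0.374190) = 100: 4.72 : 32.91 : 86.07 : 100.00 : 43.55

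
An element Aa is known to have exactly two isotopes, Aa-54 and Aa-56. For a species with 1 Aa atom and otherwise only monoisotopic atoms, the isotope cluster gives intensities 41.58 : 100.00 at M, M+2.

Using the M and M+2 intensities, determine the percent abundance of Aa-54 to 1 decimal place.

Write p for the Aa-54 fraction. I(M+2)/I(M) = [C(1,1)·p^0·(1−p)] / p^1 = 1·(1−p)/p = 100.00/41.58 = 2.4050
(1−p)/p = 2.4050/1 = 2.4050  ⇒  p = 1/(1 + 2.4050) = 0.2937
Aa-54: 29.4%, Aa-56: 70.6%.

29.4%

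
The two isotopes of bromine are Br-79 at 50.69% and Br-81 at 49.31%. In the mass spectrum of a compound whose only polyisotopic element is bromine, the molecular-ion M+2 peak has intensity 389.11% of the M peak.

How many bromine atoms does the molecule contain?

With n Br atoms, P(M+2)/P(M) = C(n,1)·p^(n−1)q / p^n = n·q/p = n · 0.4931/0.5069.
n = 3.8911 × 0.5069/0.4931 = 4.00 ≈ 4

4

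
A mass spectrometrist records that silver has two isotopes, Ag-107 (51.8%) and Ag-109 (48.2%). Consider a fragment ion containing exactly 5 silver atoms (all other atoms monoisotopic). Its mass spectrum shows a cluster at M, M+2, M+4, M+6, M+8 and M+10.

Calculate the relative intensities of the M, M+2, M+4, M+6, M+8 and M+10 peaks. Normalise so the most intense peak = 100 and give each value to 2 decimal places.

Expanding (0.518 + 0.482)^5:
P(M) = 0.518^5 = 0.037295
P(M+2) = 5 × 0.518^4 × 0.482^1 = 0.173515
P(M+4) = 10 × 0.518^3 × 0.482^2 = 0.322911
P(M+6) = 10 × 0.518^2 × 0.482^3 = 0.300470
P(M+8) = 5 × 0.518^1 × 0.482^4 = 0.139794
P(M+10) = 0.482^5 = 0.026016
The M+4 peak is largest (0.322911); scaling to 100 gives 11.55 : 53.73 : 100.00 : 93.05 : 43.29 : 8.06.

11.55 : 53.73 : 100.00 : 93.05 : 43.29 : 8.06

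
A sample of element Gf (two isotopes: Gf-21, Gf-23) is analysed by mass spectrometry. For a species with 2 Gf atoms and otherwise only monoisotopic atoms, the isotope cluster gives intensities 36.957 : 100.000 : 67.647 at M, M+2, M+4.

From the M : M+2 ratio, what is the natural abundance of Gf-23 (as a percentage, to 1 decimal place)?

Let p = fractional abundance of Gf-21. I(M+2)/I(M) = [C(2,1)·p^1·(1−p)] / p^2 = 2·(1−p)/p = 100.000/36.957 = 2.7058
(1−p)/p = 2.7058/2 = 1.3529  ⇒  p = 1/(1 + 1.3529) = 0.4250
Gf-21: 42.5%, Gf-23: 57.5%.

57.5%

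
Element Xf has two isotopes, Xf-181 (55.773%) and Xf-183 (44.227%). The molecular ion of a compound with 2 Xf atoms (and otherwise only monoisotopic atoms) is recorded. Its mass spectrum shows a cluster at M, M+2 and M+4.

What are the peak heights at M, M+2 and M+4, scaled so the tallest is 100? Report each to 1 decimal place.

Each Xf atom is independently Xf-181 (p = 0.55773) or Xf-183 (q = 0.44227); the cluster is the binomial expansion (p + q)^2.
P(M) = 0.55773^2 = 0.311063
P(M+2) = 2 × 0.55773^1 × 0.44227^1 = 0.493334
P(M+4) = 0.44227^2 = 0.195603
The M+2 peak is largest (0.493334); scaling to 100 gives 63.1 : 100.0 : 39.6.

63.1 : 100.0 : 39.6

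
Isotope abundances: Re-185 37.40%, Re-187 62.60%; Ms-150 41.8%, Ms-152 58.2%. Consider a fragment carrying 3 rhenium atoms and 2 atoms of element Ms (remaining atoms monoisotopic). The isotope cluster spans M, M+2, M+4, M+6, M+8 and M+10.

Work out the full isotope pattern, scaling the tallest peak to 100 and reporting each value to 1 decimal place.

2.6 : 20.6 : 64.3 : 100.0 : 77.6 : 24.0

Rhenium pattern (n=3): 0.05231362 : 0.26268713 : 0.43968487 : 0.24531438
Element Ms pattern (n=2): 0.174724 : 0.486552 : 0.338724
Convolve the two distributions (both contribute in 2-u steps):
  M: 0.05231362×0.174724 = 0.009140
  M+2: 0.05231362×0.486552 + 0.26268713×0.174724 = 0.071351
  M+4: 0.05231362×0.338724 + 0.26268713×0.486552 + 0.43968487×0.174724 = 0.222354
  M+6: 0.26268713×0.338724 + 0.43968487×0.486552 + 0.24531438×0.174724 = 0.345770
  M+8: 0.43968487×0.338724 + 0.24531438×0.486552 = 0.268290
  M+10: 0.24531438×0.338724 = 0.083094
Scale to base peak (0.345770) = 100: 2.6 : 20.6 : 64.3 : 100.0 : 77.6 : 24.0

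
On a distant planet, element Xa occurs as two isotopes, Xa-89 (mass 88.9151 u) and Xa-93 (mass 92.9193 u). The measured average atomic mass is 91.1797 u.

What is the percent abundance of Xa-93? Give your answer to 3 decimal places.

With x = fraction of Xa-89 (so Xa-93 is 1 − x):
88.9151·x + 92.9193·(1 − x) = 91.1797
(88.9151 − 92.9193)·x = 91.1797 − 92.9193
x = -1.7396 / -4.0042 = 0.43444 → 43.444% Xa-89, 56.556% Xa-93.

56.556%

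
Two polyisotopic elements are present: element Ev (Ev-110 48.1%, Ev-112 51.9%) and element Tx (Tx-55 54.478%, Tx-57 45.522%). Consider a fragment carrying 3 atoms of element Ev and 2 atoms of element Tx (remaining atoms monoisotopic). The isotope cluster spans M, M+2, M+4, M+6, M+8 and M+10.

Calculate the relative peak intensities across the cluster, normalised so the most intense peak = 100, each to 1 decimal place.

10.4 : 51.1 : 100.0 : 97.4 : 47.3 : 9.1

Element Ev pattern (n=3): 0.11128464 : 0.36022908 : 0.38868792 : 0.13979836
Element Tx pattern (n=2): 0.29678525 : 0.4959895 : 0.20722525
Convolve the two distributions (both contribute in 2-u steps):
  M: 0.11128464×0.29678525 = 0.033028
  M+2: 0.11128464×0.4959895 + 0.36022908×0.29678525 = 0.162107
  M+4: 0.11128464×0.20722525 + 0.36022908×0.4959895 + 0.38868792×0.29678525 = 0.317088
  M+6: 0.36022908×0.20722525 + 0.38868792×0.4959895 + 0.13979836×0.29678525 = 0.308924
  M+8: 0.38868792×0.20722525 + 0.13979836×0.4959895 = 0.149884
  M+10: 0.13979836×0.20722525 = 0.028970
Scale to base peak (0.317088) = 100: 10.4 : 51.1 : 100.0 : 97.4 : 47.3 : 9.1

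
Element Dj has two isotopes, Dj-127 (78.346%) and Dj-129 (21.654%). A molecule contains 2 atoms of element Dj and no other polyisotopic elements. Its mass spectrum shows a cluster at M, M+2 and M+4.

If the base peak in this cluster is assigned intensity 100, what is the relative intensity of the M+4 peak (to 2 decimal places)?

7.64

Binomial terms of (0.78346 + 0.21654)^2: M 0.6138, M+2 0.3393, M+4 0.0469 → M is the base peak.
P(M) = C(2,0) × 0.78346^2 × 0.21654^0 = 1 × 0.61380957 × 1.0000 = 0.613810 (base)
P(M+4) = C(2,2) × 0.78346^0 × 0.21654^2 = 1 × 1.0000 × 0.04688957 = 0.046890
Relative intensity = 0.046890 / 0.613810 × 100 = 7.64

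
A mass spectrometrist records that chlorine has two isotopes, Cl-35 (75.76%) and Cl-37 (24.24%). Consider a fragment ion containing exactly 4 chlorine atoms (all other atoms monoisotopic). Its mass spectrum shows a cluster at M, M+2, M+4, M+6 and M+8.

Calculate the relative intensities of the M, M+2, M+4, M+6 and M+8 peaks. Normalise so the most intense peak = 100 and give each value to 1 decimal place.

Expanding (0.7576 + 0.2424)^4:
P(M) = 0.7576^4 = 0.329428
P(M+2) = 4 × 0.7576^3 × 0.2424^1 = 0.421612
P(M+4) = 6 × 0.7576^2 × 0.2424^2 = 0.202347
P(M+6) = 4 × 0.7576^1 × 0.2424^3 = 0.043162
P(M+8) = 0.2424^4 = 0.003452
The M+2 peak is largest (0.421612); scaling to 100 gives 78.1 : 100.0 : 48.0 : 10.2 : 0.8.

78.1 : 100.0 : 48.0 : 10.2 : 0.8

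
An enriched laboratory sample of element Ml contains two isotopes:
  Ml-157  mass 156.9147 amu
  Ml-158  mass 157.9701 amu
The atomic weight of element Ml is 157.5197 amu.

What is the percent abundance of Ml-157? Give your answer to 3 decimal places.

With x = fraction of Ml-157 (so Ml-158 is 1 − x):
156.9147·x + 157.9701·(1 − x) = 157.5197
(156.9147 − 157.9701)·x = 157.5197 − 157.9701
x = -0.4504 / -1.0554 = 0.42676 → 42.676% Ml-157, 57.324% Ml-158.

42.676%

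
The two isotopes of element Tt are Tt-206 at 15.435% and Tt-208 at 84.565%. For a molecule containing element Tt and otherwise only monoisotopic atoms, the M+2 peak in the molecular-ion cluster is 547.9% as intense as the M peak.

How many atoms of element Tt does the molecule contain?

1

For n independent Tt atoms, I(M+2)/I(M) = n · (abundance Tt-208) / (abundance Tt-206) = n · 0.84565/0.15435.
n = 5.479 × 0.15435/0.84565 = 1.00 ≈ 1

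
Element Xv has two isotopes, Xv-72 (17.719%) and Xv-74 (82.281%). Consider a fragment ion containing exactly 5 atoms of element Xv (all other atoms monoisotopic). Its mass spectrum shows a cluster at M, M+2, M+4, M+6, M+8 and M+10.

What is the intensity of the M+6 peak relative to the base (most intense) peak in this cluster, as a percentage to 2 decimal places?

Binomial terms of (0.17719 + 0.82281)^5: M 0.0002, M+2 0.0041, M+4 0.0377, M+6 0.1749, M+8 0.4061, M+10 0.3771 → M+8 is the base peak.
P(M+8) = C(5,4) × 0.17719^1 × 0.82281^4 = 5 × 0.17719 × 0.45835107 = 0.406076 (base)
P(M+6) = C(5,3) × 0.17719^2 × 0.82281^3 = 10 × 0.0313963 × 0.55705578 = 0.174895
Relative intensity = 0.174895 / 0.406076 × 100 = 43.07

43.07%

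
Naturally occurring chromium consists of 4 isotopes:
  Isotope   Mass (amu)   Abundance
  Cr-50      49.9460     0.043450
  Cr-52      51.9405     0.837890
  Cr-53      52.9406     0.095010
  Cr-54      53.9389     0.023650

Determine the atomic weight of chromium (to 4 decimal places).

51.9961 amu

Ar = Σ fᵢ·mᵢ = 0.043450 × 49.9460 + 0.837890 × 51.9405 + 0.095010 × 52.9406 + 0.023650 × 53.9389
= 2.17015 + 43.52043 + 5.02989 + 1.27565 = 51.99612 amu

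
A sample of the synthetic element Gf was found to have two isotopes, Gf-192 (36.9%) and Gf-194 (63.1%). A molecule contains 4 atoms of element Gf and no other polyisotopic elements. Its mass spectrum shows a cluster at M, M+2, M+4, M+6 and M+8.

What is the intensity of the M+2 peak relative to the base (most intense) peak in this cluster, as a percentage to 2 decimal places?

Binomial terms of (0.369 + 0.631)^4: M 0.0185, M+2 0.1268, M+4 0.3253, M+6 0.3708, M+8 0.1585 → M+6 is the base peak.
P(M+6) = C(4,3) × 0.369^1 × 0.631^3 = 4 × 0.3690 × 0.25123959 = 0.370830 (base)
P(M+2) = C(4,1) × 0.369^3 × 0.631^1 = 4 × 0.05024341 × 0.6310 = 0.126814
Relative intensity = 0.126814 / 0.370830 × 100 = 34.20

34.20%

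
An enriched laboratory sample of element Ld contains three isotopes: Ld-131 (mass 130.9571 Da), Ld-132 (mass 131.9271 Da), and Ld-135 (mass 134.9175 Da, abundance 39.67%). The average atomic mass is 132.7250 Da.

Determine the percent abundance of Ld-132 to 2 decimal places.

20.29%

Let x and y be the fractions of Ld-131 and Ld-132. Then x + y = 1 − 0.3967 = 0.6033 and 130.9571x + 131.9271y = 132.7250 − 0.3967×134.9175 = 79.20322775.
Substituting: 130.9571x + 131.9271(0.6033 − x) = 79.20322775
(130.9571 − 131.9271)x = -0.38839168  ⇒  x = 0.40040, y = 0.20290
Ld-131: 40.04%, Ld-132: 20.29%.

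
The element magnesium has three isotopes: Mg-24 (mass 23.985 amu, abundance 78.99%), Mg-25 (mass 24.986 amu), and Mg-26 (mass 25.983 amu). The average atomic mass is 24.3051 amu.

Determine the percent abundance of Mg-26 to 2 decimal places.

Let x and y be the fractions of Mg-25 and Mg-26. Then x + y = 1 − 0.7899 = 0.2101 and 24.986x + 25.983y = 24.3051 − 0.7899×23.985 = 5.3593485.
Substituting: 24.986x + 25.983(0.2101 − x) = 5.3593485
(24.986 − 25.983)x = -0.0996798  ⇒  x = 0.09998, y = 0.11012
Mg-25: 10.00%, Mg-26: 11.01%.

11.01%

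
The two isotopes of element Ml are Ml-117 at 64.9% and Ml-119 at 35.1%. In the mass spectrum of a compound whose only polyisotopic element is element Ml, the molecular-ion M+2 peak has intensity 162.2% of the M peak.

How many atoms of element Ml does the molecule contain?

For n independent Ml atoms, I(M+2)/I(M) = n · (abundance Ml-119) / (abundance Ml-117) = n · 0.351/0.649.
n = 1.622 × 0.649/0.351 = 3.00 ≈ 3

3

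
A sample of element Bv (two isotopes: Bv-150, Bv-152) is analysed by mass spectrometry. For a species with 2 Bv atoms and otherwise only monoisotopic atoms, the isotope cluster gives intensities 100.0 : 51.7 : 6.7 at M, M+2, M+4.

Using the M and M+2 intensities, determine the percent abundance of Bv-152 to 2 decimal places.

20.54%

Write p for the Bv-150 fraction. I(M+2)/I(M) = [C(2,1)·p^1·(1−p)] / p^2 = 2·(1−p)/p = 51.7/100.0 = 0.5170
(1−p)/p = 0.5170/2 = 0.2585  ⇒  p = 1/(1 + 0.2585) = 0.7946
Bv-150: 79.46%, Bv-152: 20.54%.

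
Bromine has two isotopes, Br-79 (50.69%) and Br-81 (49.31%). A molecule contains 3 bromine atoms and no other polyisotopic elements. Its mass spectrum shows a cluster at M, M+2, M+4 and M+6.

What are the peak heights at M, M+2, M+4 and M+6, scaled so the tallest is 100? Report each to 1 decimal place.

34.3 : 100.0 : 97.3 : 31.5

The 3 Br atoms are independent, so intensities follow the terms of (0.5069 + 0.4931)^3.
P(M) = 0.5069^3 = 0.130247
P(M+2) = 3 × 0.5069^2 × 0.4931^1 = 0.380103
P(M+4) = 3 × 0.5069^1 × 0.4931^2 = 0.369755
P(M+6) = 0.4931^3 = 0.119896
The M+2 peak is largest (0.380103); scaling to 100 gives 34.3 : 100.0 : 97.3 : 31.5.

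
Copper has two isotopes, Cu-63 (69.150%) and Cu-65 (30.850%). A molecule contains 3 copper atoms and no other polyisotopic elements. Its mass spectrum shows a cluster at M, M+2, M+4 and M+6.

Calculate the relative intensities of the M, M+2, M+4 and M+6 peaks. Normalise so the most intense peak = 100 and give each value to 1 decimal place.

74.7 : 100.0 : 44.6 : 6.6

The 3 Cu atoms are independent, so intensities follow the terms of (0.69150 + 0.30850)^3.
P(M) = 0.69150^3 = 0.330656
P(M+2) = 3 × 0.69150^2 × 0.30850^1 = 0.442548
P(M+4) = 3 × 0.69150^1 × 0.30850^2 = 0.197435
P(M+6) = 0.30850^3 = 0.029361
The M+2 peak is largest (0.442548); scaling to 100 gives 74.7 : 100.0 : 44.6 : 6.6.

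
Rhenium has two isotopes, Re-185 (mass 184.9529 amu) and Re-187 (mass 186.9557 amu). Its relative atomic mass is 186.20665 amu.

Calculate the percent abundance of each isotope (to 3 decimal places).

Writing the weighted mean with unknown fraction x of Re-185:
184.9529·x + 186.9557·(1 − x) = 186.20665
(184.9529 − 186.9557)·x = 186.20665 − 186.9557
x = -0.74905 / -2.0028 = 0.37400 → 37.400% Re-185, 62.600% Re-187.

Re-185: 37.400%, Re-187: 62.600%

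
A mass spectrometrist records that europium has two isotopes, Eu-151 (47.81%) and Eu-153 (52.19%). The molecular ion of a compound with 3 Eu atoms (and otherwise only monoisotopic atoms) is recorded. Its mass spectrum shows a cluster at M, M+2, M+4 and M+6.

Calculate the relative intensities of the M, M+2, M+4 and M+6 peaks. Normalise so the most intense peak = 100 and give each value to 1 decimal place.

The 3 Eu atoms are independent, so intensities follow the terms of (0.4781 + 0.5219)^3.
P(M) = 0.4781^3 = 0.109284
P(M+2) = 3 × 0.4781^2 × 0.5219^1 = 0.357887
P(M+4) = 3 × 0.4781^1 × 0.5219^2 = 0.390674
P(M+6) = 0.5219^3 = 0.142155
The M+4 peak is largest (0.390674); scaling to 100 gives 28.0 : 91.6 : 100.0 : 36.4.

28.0 : 91.6 : 100.0 : 36.4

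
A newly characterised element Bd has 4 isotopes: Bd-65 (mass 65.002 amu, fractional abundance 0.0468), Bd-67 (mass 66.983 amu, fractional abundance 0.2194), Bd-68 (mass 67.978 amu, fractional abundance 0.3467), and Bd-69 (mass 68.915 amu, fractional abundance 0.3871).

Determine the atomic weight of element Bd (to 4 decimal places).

67.9831 amu

The abundance-weighted mean is 0.0468 × 65.002 + 0.2194 × 66.983 + 0.3467 × 67.978 + 0.3871 × 68.915
= 3.04209 + 14.69607 + 23.56797 + 26.67700 = 67.98313 amu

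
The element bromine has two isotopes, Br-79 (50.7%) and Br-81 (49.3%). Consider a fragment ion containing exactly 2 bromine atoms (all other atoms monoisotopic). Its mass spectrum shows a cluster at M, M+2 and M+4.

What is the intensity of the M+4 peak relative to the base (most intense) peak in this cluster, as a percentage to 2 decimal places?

Term probabilities: M 0.2570, M+2 0.4999, M+4 0.2430. Base peak = M+2.
P(M+2) = C(2,1) × 0.507^1 × 0.493^1 = 2 × 0.5070 × 0.4930 = 0.499902 (base)
P(M+4) = C(2,2) × 0.507^0 × 0.493^2 = 1 × 1.0000 × 0.243049 = 0.243049
Relative intensity = 0.243049 / 0.499902 × 100 = 48.62

48.62%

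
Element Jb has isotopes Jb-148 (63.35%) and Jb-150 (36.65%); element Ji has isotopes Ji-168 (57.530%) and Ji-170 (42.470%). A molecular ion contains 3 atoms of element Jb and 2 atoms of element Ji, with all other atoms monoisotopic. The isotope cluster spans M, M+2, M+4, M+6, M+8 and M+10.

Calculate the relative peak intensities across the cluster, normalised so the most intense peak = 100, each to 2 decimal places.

Element Jb pattern (n=3): 0.25423765 : 0.44125381 : 0.25527944 : 0.0492291
Element Ji pattern (n=2): 0.33097009 : 0.48865982 : 0.18037009
Convolve the two distributions (both contribute in 2-u steps):
  M: 0.25423765×0.33097009 = 0.084145
  M+2: 0.25423765×0.48865982 + 0.44125381×0.33097009 = 0.270278
  M+4: 0.25423765×0.18037009 + 0.44125381×0.48865982 + 0.25527944×0.33097009 = 0.345970
  M+6: 0.44125381×0.18037009 + 0.25527944×0.48865982 + 0.0492291×0.33097009 = 0.220627
  M+8: 0.25527944×0.18037009 + 0.0492291×0.48865982 = 0.070101
  M+10: 0.0492291×0.18037009 = 0.008879
Scale to base peak (0.345970) = 100: 24.32 : 78.12 : 100.00 : 63.77 : 20.26 : 2.57

24.32 : 78.12 : 100.00 : 63.77 : 20.26 : 2.57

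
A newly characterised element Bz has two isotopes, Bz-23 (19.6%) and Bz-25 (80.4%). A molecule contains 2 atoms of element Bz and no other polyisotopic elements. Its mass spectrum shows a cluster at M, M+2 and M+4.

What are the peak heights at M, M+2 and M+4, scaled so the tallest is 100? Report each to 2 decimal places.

5.94 : 48.76 : 100.00

The 2 Bz atoms are independent, so intensities follow the terms of (0.196 + 0.804)^2.
P(M) = 0.196^2 = 0.038416
P(M+2) = 2 × 0.196^1 × 0.804^1 = 0.315168
P(M+4) = 0.804^2 = 0.646416
The M+4 peak is largest (0.646416); scaling to 100 gives 5.94 : 48.76 : 100.00.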